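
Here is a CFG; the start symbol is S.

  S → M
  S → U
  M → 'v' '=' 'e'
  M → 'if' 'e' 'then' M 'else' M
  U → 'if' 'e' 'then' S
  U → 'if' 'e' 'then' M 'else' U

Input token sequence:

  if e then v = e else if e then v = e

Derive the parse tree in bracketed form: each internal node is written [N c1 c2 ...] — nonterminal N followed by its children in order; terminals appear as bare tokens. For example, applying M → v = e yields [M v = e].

S
U
if e then M else U
if e then v = e else U
if e then v = e else if e then S
if e then v = e else if e then M
if e then v = e else if e then v = e

[S [U if e then [M v = e] else [U if e then [S [M v = e]]]]]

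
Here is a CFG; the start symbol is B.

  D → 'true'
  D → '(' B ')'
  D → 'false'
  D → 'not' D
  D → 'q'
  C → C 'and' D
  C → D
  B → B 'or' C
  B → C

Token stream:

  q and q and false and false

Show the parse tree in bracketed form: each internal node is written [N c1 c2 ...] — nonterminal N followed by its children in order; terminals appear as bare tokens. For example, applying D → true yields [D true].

B
C
C and D
C and D and D
C and D and D and D
D and D and D and D
q and D and D and D
q and q and D and D
q and q and false and D
q and q and false and false

[B [C [C [C [C [D q]] and [D q]] and [D false]] and [D false]]]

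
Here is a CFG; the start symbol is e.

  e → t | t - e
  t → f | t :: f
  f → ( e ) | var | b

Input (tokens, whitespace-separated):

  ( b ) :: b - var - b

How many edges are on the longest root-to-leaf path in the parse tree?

7

[e [t [t [f ( [e [t [f b]]] )]] :: [f b]] - [e [t [f var]] - [e [t [f b]]]]]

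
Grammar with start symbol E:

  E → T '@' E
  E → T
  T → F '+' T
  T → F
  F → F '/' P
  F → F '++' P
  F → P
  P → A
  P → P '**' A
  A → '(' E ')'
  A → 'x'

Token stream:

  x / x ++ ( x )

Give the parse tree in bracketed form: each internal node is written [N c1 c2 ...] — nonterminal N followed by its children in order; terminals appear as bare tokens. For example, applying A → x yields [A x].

E
T
F
F ++ P
F / P ++ P
P / P ++ P
A / P ++ P
x / P ++ P
x / A ++ P
x / x ++ P
x / x ++ A
x / x ++ ( E )
x / x ++ ( T )
x / x ++ ( F )
x / x ++ ( P )
x / x ++ ( A )
x / x ++ ( x )

[E [T [F [F [F [P [A x]]] / [P [A x]]] ++ [P [A ( [E [T [F [P [A x]]]]] )]]]]]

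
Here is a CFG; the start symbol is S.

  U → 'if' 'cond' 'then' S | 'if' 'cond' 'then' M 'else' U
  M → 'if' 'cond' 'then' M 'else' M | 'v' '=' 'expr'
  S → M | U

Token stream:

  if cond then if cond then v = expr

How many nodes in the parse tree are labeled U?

[S [U if cond then [S [U if cond then [S [M v = expr]]]]]]

2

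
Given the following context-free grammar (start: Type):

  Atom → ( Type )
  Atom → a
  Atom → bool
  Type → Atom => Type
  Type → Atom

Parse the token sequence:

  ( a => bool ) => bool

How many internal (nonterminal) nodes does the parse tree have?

8

[Type [Atom ( [Type [Atom a] => [Type [Atom bool]]] )] => [Type [Atom bool]]]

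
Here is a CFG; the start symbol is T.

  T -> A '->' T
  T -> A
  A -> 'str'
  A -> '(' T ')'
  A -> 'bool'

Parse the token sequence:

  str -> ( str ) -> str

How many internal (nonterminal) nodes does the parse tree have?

[T [A str] -> [T [A ( [T [A str]] )] -> [T [A str]]]]

8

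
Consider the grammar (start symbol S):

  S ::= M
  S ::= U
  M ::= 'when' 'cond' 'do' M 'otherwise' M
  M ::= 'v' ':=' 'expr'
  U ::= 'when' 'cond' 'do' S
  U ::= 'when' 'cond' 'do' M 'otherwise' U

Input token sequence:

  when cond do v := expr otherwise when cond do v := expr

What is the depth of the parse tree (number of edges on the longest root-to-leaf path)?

5

[S [U when cond do [M v := expr] otherwise [U when cond do [S [M v := expr]]]]]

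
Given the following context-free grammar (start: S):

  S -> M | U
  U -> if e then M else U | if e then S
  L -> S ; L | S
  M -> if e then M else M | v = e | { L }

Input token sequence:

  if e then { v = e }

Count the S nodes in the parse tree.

[S [U if e then [S [M { [L [S [M v = e]]] }]]]]

3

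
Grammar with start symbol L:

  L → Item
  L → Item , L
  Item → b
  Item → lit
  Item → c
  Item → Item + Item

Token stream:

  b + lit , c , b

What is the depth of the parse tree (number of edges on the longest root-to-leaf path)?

4

[L [Item [Item b] + [Item lit]] , [L [Item c] , [L [Item b]]]]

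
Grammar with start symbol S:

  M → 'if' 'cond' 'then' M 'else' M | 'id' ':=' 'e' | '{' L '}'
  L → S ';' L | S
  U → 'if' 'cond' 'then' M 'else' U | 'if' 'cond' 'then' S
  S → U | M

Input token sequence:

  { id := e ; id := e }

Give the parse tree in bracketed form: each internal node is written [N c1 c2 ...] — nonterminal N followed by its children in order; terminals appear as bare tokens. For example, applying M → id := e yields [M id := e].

[S [M { [L [S [M id := e]] ; [L [S [M id := e]]]] }]]

S
M
{ L }
{ S ; L }
{ M ; L }
{ id := e ; L }
{ id := e ; S }
{ id := e ; M }
{ id := e ; id := e }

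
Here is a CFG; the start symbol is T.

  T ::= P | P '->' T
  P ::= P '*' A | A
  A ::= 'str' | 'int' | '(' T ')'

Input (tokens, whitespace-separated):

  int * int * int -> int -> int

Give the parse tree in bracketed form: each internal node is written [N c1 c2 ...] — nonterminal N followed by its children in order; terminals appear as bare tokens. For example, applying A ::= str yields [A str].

[T [P [P [P [A int]] * [A int]] * [A int]] -> [T [P [A int]] -> [T [P [A int]]]]]

T
P -> T
P * A -> T
P * A * A -> T
A * A * A -> T
int * A * A -> T
int * int * A -> T
int * int * int -> T
int * int * int -> P -> T
int * int * int -> A -> T
int * int * int -> int -> T
int * int * int -> int -> P
int * int * int -> int -> A
int * int * int -> int -> int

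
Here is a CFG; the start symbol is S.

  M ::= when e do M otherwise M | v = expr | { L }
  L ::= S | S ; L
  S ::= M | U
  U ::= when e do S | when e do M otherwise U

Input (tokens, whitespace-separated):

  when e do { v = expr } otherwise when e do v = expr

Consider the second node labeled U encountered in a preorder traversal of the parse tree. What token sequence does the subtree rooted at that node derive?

[S [U when e do [M { [L [S [M v = expr]]] }] otherwise [U when e do [S [M v = expr]]]]]

when e do v = expr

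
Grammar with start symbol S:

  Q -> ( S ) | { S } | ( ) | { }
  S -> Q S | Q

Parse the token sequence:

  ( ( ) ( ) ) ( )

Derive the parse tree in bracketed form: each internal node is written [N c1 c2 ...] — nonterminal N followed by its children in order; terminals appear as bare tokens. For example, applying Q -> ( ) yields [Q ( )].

[S [Q ( [S [Q ( )] [S [Q ( )]]] )] [S [Q ( )]]]

S
Q S
( S ) S
( Q S ) S
( ( ) S ) S
( ( ) Q ) S
( ( ) ( ) ) S
( ( ) ( ) ) Q
( ( ) ( ) ) ( )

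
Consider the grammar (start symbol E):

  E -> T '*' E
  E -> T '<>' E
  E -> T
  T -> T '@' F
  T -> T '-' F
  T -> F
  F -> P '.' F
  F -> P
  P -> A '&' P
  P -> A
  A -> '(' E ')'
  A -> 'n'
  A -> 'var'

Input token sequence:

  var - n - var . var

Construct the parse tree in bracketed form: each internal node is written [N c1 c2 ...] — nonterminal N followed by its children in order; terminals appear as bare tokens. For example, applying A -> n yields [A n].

E
T
T - F
T - F - F
F - F - F
P - F - F
A - F - F
var - F - F
var - P - F
var - A - F
var - n - F
var - n - P . F
var - n - A . F
var - n - var . F
var - n - var . P
var - n - var . A
var - n - var . var

[E [T [T [T [F [P [A var]]]] - [F [P [A n]]]] - [F [P [A var]] . [F [P [A var]]]]]]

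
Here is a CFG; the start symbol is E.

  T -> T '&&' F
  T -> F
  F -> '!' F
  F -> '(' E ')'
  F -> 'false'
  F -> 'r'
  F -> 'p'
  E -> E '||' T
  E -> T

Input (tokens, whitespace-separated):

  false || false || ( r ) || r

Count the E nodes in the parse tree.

[E [E [E [E [T [F false]]] || [T [F false]]] || [T [F ( [E [T [F r]]] )]]] || [T [F r]]]

5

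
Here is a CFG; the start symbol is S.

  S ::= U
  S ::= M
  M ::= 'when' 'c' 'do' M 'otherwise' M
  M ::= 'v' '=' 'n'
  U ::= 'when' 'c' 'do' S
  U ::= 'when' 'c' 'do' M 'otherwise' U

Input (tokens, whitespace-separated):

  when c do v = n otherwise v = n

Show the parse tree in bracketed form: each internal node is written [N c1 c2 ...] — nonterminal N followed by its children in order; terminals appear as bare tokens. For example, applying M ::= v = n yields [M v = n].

[S [M when c do [M v = n] otherwise [M v = n]]]

S
M
when c do M otherwise M
when c do v = n otherwise M
when c do v = n otherwise v = n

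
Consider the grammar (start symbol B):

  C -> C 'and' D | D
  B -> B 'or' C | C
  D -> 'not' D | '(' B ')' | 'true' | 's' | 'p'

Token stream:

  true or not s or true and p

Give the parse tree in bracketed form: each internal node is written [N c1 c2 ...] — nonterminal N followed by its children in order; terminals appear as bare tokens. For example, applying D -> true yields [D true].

B
B or C
B or C or C
C or C or C
D or C or C
true or C or C
true or D or C
true or not D or C
true or not s or C
true or not s or C and D
true or not s or D and D
true or not s or true and D
true or not s or true and p

[B [B [B [C [D true]]] or [C [D not [D s]]]] or [C [C [D true]] and [D p]]]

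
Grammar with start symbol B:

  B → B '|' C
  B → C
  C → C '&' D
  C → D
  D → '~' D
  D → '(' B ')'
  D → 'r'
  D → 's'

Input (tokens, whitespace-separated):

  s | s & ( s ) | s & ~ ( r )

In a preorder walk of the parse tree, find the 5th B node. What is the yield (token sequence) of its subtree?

[B [B [B [C [D s]]] | [C [C [D s]] & [D ( [B [C [D s]]] )]]] | [C [C [D s]] & [D ~ [D ( [B [C [D r]]] )]]]]

r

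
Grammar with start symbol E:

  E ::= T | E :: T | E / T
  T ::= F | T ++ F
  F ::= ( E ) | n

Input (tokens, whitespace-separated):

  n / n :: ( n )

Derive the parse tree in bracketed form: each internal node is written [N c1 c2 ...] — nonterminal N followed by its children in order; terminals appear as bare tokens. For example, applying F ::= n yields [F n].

E
E :: T
E / T :: T
T / T :: T
F / T :: T
n / T :: T
n / F :: T
n / n :: T
n / n :: F
n / n :: ( E )
n / n :: ( T )
n / n :: ( F )
n / n :: ( n )

[E [E [E [T [F n]]] / [T [F n]]] :: [T [F ( [E [T [F n]]] )]]]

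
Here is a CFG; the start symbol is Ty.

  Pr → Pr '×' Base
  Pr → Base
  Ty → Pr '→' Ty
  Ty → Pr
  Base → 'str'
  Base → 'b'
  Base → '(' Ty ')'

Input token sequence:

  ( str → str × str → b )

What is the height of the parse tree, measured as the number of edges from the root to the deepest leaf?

8

[Ty [Pr [Base ( [Ty [Pr [Base str]] → [Ty [Pr [Pr [Base str]] × [Base str]] → [Ty [Pr [Base b]]]]] )]]]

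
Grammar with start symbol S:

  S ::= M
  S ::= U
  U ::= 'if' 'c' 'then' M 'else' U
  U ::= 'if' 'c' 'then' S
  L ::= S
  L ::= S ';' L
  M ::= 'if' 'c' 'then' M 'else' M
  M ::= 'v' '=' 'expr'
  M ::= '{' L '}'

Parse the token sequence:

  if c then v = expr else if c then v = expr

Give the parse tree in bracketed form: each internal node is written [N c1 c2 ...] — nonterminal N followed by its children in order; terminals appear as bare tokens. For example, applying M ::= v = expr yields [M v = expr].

S
U
if c then M else U
if c then v = expr else U
if c then v = expr else if c then S
if c then v = expr else if c then M
if c then v = expr else if c then v = expr

[S [U if c then [M v = expr] else [U if c then [S [M v = expr]]]]]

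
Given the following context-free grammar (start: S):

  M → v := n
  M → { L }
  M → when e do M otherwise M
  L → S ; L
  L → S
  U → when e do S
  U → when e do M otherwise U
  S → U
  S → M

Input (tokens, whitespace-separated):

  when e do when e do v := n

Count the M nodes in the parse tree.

1

[S [U when e do [S [U when e do [S [M v := n]]]]]]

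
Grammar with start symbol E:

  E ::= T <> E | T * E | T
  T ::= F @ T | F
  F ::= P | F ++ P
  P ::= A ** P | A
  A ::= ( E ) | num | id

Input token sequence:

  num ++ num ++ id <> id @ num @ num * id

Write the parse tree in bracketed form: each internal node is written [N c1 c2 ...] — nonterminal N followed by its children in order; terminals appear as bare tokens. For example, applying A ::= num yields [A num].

[E [T [F [F [F [P [A num]]] ++ [P [A num]]] ++ [P [A id]]]] <> [E [T [F [P [A id]]] @ [T [F [P [A num]]] @ [T [F [P [A num]]]]]] * [E [T [F [P [A id]]]]]]]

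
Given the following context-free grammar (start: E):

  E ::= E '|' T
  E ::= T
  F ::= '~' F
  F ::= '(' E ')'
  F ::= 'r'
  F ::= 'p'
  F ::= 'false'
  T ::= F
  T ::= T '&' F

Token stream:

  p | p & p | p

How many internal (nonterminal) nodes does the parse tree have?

[E [E [E [T [F p]]] | [T [T [F p]] & [F p]]] | [T [F p]]]

11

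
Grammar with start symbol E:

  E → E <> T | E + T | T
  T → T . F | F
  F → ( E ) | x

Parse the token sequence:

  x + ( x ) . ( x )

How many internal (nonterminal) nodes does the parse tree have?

[E [E [T [F x]]] + [T [T [F ( [E [T [F x]]] )]] . [F ( [E [T [F x]]] )]]]

14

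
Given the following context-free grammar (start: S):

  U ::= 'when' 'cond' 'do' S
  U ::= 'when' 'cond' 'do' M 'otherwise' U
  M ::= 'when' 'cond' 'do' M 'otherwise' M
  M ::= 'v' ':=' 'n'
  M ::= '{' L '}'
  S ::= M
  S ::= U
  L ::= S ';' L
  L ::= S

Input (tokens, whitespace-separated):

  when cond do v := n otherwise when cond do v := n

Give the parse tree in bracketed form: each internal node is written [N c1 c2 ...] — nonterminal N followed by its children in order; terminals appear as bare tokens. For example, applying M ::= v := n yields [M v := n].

[S [U when cond do [M v := n] otherwise [U when cond do [S [M v := n]]]]]

S
U
when cond do M otherwise U
when cond do v := n otherwise U
when cond do v := n otherwise when cond do S
when cond do v := n otherwise when cond do M
when cond do v := n otherwise when cond do v := n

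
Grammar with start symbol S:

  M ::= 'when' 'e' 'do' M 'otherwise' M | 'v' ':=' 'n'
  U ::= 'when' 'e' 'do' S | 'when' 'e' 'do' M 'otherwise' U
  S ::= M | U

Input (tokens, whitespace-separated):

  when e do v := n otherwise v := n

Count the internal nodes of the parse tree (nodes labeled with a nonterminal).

[S [M when e do [M v := n] otherwise [M v := n]]]

4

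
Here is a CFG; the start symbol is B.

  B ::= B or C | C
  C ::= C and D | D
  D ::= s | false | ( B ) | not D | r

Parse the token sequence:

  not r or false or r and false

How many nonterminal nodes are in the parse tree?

[B [B [B [C [D not [D r]]]] or [C [D false]]] or [C [C [D r]] and [D false]]]

12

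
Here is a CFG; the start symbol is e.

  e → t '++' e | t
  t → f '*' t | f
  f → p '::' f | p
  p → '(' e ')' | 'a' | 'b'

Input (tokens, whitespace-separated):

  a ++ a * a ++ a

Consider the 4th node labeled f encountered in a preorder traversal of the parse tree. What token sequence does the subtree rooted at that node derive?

[e [t [f [p a]]] ++ [e [t [f [p a]] * [t [f [p a]]]] ++ [e [t [f [p a]]]]]]

a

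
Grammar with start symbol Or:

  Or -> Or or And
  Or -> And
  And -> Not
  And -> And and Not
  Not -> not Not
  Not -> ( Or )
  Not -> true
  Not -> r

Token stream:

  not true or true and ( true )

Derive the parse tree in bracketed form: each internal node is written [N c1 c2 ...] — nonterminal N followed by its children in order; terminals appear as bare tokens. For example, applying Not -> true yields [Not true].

[Or [Or [And [Not not [Not true]]]] or [And [And [Not true]] and [Not ( [Or [And [Not true]]] )]]]

Or
Or or And
And or And
Not or And
not Not or And
not true or And
not true or And and Not
not true or Not and Not
not true or true and Not
not true or true and ( Or )
not true or true and ( And )
not true or true and ( Not )
not true or true and ( true )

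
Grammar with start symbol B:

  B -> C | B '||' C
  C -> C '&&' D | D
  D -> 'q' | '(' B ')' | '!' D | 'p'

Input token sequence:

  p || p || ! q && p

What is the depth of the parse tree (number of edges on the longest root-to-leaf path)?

5

[B [B [B [C [D p]]] || [C [D p]]] || [C [C [D ! [D q]]] && [D p]]]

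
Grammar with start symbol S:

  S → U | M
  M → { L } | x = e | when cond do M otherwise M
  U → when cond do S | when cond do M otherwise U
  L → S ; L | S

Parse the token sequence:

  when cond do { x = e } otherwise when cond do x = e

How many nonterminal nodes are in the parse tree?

9

[S [U when cond do [M { [L [S [M x = e]]] }] otherwise [U when cond do [S [M x = e]]]]]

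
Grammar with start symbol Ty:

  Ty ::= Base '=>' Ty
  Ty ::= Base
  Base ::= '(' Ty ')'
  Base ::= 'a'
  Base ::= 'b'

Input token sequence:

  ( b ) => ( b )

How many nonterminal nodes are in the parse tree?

8

[Ty [Base ( [Ty [Base b]] )] => [Ty [Base ( [Ty [Base b]] )]]]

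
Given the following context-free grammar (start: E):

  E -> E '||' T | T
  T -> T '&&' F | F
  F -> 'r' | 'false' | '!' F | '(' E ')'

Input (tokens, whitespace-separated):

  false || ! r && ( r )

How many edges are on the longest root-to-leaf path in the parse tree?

[E [E [T [F false]]] || [T [T [F ! [F r]]] && [F ( [E [T [F r]]] )]]]

6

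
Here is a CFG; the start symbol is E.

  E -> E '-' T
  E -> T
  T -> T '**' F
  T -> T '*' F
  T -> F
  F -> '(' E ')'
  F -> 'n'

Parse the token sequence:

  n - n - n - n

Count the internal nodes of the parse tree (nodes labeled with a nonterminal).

12

[E [E [E [E [T [F n]]] - [T [F n]]] - [T [F n]]] - [T [F n]]]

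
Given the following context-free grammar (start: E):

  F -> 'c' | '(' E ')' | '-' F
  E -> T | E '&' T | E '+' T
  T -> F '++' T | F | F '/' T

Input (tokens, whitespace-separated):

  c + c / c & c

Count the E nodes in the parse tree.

[E [E [E [T [F c]]] + [T [F c] / [T [F c]]]] & [T [F c]]]

3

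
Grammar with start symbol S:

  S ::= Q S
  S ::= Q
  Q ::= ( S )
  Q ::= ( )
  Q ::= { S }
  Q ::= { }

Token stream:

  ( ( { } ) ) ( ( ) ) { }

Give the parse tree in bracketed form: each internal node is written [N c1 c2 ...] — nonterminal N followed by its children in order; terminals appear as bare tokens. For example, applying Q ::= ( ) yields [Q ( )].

[S [Q ( [S [Q ( [S [Q { }]] )]] )] [S [Q ( [S [Q ( )]] )] [S [Q { }]]]]

S
Q S
( S ) S
( Q ) S
( ( S ) ) S
( ( Q ) ) S
( ( { } ) ) S
( ( { } ) ) Q S
( ( { } ) ) ( S ) S
( ( { } ) ) ( Q ) S
( ( { } ) ) ( ( ) ) S
( ( { } ) ) ( ( ) ) Q
( ( { } ) ) ( ( ) ) { }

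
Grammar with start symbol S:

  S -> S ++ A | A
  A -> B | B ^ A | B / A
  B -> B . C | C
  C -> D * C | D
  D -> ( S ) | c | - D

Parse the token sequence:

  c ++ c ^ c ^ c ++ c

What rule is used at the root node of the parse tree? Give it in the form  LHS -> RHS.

S -> S ++ A

[S [S [S [A [B [C [D c]]]]] ++ [A [B [C [D c]]] ^ [A [B [C [D c]]] ^ [A [B [C [D c]]]]]]] ++ [A [B [C [D c]]]]]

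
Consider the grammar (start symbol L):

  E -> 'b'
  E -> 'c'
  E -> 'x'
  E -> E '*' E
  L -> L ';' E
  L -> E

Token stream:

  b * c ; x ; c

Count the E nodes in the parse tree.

5

[L [L [L [E [E b] * [E c]]] ; [E x]] ; [E c]]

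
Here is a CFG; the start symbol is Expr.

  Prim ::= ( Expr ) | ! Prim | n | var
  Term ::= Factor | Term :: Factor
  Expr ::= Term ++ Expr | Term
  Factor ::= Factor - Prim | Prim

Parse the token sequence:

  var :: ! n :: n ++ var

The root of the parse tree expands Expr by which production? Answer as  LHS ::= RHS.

Expr ::= Term ++ Expr

[Expr [Term [Term [Term [Factor [Prim var]]] :: [Factor [Prim ! [Prim n]]]] :: [Factor [Prim n]]] ++ [Expr [Term [Factor [Prim var]]]]]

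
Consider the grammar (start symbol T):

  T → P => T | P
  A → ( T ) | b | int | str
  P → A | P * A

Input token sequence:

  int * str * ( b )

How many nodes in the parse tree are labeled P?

4

[T [P [P [P [A int]] * [A str]] * [A ( [T [P [A b]]] )]]]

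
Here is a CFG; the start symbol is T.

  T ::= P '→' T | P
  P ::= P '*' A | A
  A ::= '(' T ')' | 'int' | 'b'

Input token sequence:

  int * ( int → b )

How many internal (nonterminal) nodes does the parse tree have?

[T [P [P [A int]] * [A ( [T [P [A int]] → [T [P [A b]]]] )]]]

11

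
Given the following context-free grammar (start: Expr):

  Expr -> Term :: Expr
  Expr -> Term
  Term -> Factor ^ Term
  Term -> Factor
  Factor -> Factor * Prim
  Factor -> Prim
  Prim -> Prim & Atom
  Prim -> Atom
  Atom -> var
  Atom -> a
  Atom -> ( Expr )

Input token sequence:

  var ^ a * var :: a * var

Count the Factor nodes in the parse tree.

[Expr [Term [Factor [Prim [Atom var]]] ^ [Term [Factor [Factor [Prim [Atom a]]] * [Prim [Atom var]]]]] :: [Expr [Term [Factor [Factor [Prim [Atom a]]] * [Prim [Atom var]]]]]]

5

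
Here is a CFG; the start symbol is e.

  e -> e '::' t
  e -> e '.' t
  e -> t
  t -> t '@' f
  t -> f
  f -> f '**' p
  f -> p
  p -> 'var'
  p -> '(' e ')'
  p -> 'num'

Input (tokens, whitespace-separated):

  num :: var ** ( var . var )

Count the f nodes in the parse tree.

5

[e [e [t [f [p num]]]] :: [t [f [f [p var]] ** [p ( [e [e [t [f [p var]]]] . [t [f [p var]]]] )]]]]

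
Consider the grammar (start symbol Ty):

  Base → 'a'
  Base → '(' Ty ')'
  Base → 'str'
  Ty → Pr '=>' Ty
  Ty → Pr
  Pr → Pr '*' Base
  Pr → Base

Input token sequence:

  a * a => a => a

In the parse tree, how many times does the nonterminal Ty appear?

[Ty [Pr [Pr [Base a]] * [Base a]] => [Ty [Pr [Base a]] => [Ty [Pr [Base a]]]]]

3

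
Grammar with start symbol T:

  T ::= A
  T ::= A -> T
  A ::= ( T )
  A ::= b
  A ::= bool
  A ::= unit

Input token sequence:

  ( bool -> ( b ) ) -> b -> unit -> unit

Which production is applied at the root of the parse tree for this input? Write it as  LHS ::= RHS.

T ::= A -> T

[T [A ( [T [A bool] -> [T [A ( [T [A b]] )]]] )] -> [T [A b] -> [T [A unit] -> [T [A unit]]]]]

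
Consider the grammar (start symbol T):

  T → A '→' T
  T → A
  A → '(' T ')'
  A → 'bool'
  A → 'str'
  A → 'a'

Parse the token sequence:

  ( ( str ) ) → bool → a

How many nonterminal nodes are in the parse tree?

[T [A ( [T [A ( [T [A str]] )]] )] → [T [A bool] → [T [A a]]]]

10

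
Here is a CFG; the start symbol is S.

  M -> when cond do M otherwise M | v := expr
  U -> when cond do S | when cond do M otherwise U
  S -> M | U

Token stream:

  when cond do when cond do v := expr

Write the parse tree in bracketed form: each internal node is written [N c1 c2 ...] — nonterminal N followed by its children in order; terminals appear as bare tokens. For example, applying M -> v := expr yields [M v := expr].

[S [U when cond do [S [U when cond do [S [M v := expr]]]]]]

S
U
when cond do S
when cond do U
when cond do when cond do S
when cond do when cond do M
when cond do when cond do v := expr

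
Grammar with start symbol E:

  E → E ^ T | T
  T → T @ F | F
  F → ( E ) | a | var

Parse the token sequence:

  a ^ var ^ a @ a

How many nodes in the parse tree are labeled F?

[E [E [E [T [F a]]] ^ [T [F var]]] ^ [T [T [F a]] @ [F a]]]

4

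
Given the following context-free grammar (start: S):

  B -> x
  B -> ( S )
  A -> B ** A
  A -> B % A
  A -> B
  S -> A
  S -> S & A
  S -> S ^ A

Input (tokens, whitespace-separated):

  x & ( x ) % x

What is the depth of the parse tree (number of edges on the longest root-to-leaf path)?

6

[S [S [A [B x]]] & [A [B ( [S [A [B x]]] )] % [A [B x]]]]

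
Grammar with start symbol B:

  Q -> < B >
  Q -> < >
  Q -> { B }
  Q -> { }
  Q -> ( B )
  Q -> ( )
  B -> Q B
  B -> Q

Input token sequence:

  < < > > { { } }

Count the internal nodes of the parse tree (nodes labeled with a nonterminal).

[B [Q < [B [Q < >]] >] [B [Q { [B [Q { }]] }]]]

8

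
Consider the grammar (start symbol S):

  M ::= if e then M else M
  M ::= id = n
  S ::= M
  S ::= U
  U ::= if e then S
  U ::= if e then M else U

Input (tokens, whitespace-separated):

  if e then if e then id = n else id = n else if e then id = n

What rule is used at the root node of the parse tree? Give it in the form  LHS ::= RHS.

S ::= U

[S [U if e then [M if e then [M id = n] else [M id = n]] else [U if e then [S [M id = n]]]]]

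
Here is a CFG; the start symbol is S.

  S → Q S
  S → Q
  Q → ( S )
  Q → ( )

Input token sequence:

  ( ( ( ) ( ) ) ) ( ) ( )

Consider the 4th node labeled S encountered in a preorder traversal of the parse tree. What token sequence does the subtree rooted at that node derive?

[S [Q ( [S [Q ( [S [Q ( )] [S [Q ( )]]] )]] )] [S [Q ( )] [S [Q ( )]]]]

( )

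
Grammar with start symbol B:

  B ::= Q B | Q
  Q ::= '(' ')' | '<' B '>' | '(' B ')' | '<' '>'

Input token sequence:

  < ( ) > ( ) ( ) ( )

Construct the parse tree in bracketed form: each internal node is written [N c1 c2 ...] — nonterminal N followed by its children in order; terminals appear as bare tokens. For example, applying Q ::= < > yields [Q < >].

[B [Q < [B [Q ( )]] >] [B [Q ( )] [B [Q ( )] [B [Q ( )]]]]]

B
Q B
< B > B
< Q > B
< ( ) > B
< ( ) > Q B
< ( ) > ( ) B
< ( ) > ( ) Q B
< ( ) > ( ) ( ) B
< ( ) > ( ) ( ) Q
< ( ) > ( ) ( ) ( )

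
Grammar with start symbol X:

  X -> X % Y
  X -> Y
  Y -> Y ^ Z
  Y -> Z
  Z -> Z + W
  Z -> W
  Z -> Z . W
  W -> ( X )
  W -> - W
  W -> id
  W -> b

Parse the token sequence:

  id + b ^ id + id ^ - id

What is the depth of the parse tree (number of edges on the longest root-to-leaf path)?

7

[X [Y [Y [Y [Z [Z [W id]] + [W b]]] ^ [Z [Z [W id]] + [W id]]] ^ [Z [W - [W id]]]]]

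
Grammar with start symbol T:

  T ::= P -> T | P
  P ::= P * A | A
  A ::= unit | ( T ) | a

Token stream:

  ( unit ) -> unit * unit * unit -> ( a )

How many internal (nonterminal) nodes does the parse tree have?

19

[T [P [A ( [T [P [A unit]]] )]] -> [T [P [P [P [A unit]] * [A unit]] * [A unit]] -> [T [P [A ( [T [P [A a]]] )]]]]]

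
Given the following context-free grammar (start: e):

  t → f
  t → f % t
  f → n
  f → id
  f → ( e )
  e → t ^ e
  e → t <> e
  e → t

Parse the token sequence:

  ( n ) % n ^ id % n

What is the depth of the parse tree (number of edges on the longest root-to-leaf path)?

[e [t [f ( [e [t [f n]]] )] % [t [f n]]] ^ [e [t [f id] % [t [f n]]]]]

6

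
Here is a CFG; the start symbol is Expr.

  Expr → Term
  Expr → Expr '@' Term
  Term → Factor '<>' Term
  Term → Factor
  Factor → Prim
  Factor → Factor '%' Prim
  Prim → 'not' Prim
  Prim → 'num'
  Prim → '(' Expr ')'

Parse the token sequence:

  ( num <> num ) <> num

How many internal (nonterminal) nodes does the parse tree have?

14

[Expr [Term [Factor [Prim ( [Expr [Term [Factor [Prim num]] <> [Term [Factor [Prim num]]]]] )]] <> [Term [Factor [Prim num]]]]]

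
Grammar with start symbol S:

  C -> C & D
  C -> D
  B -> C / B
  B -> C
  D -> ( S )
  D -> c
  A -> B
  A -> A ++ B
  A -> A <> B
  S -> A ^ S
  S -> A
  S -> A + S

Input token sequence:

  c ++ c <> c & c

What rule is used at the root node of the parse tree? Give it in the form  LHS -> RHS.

S -> A

[S [A [A [A [B [C [D c]]]] ++ [B [C [D c]]]] <> [B [C [C [D c]] & [D c]]]]]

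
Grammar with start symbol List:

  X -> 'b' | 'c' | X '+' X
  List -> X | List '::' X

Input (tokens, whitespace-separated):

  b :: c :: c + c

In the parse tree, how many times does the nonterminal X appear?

5

[List [List [List [X b]] :: [X c]] :: [X [X c] + [X c]]]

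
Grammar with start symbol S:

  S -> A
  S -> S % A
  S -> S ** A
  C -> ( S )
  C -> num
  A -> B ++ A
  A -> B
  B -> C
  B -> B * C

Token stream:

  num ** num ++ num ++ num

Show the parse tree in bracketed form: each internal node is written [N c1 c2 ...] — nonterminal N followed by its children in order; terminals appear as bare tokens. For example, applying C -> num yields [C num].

[S [S [A [B [C num]]]] ** [A [B [C num]] ++ [A [B [C num]] ++ [A [B [C num]]]]]]

S
S ** A
A ** A
B ** A
C ** A
num ** A
num ** B ++ A
num ** C ++ A
num ** num ++ A
num ** num ++ B ++ A
num ** num ++ C ++ A
num ** num ++ num ++ A
num ** num ++ num ++ B
num ** num ++ num ++ C
num ** num ++ num ++ num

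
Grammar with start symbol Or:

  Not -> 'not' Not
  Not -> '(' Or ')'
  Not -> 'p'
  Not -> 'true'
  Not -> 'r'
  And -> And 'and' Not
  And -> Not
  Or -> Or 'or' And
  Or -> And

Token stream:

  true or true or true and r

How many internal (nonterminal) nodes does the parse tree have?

[Or [Or [Or [And [Not true]]] or [And [Not true]]] or [And [And [Not true]] and [Not r]]]

11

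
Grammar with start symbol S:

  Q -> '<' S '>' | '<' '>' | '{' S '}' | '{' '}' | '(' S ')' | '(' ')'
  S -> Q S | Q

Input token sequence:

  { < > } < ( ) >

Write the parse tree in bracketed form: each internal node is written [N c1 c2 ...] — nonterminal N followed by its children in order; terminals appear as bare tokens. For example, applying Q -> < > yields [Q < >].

[S [Q { [S [Q < >]] }] [S [Q < [S [Q ( )]] >]]]

S
Q S
{ S } S
{ Q } S
{ < > } S
{ < > } Q
{ < > } < S >
{ < > } < Q >
{ < > } < ( ) >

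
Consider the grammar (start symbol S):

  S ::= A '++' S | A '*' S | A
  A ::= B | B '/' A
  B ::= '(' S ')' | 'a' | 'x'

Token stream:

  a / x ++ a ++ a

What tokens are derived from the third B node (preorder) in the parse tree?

a

[S [A [B a] / [A [B x]]] ++ [S [A [B a]] ++ [S [A [B a]]]]]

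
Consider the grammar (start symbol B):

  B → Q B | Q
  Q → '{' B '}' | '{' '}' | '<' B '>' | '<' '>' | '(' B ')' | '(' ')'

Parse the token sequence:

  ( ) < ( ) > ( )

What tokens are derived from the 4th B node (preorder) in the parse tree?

( )

[B [Q ( )] [B [Q < [B [Q ( )]] >] [B [Q ( )]]]]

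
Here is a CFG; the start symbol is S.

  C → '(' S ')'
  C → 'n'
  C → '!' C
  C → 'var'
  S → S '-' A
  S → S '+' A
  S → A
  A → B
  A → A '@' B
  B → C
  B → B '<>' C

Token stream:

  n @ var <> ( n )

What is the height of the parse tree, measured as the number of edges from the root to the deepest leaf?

8

[S [A [A [B [C n]]] @ [B [B [C var]] <> [C ( [S [A [B [C n]]]] )]]]]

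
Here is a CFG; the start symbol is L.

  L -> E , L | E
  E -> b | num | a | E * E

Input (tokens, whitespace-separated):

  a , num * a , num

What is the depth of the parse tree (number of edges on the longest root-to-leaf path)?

4

[L [E a] , [L [E [E num] * [E a]] , [L [E num]]]]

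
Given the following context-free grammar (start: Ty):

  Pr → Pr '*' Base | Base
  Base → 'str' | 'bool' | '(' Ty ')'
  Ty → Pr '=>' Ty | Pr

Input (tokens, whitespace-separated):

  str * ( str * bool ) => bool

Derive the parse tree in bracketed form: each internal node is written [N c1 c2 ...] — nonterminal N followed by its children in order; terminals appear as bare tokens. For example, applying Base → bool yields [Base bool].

[Ty [Pr [Pr [Base str]] * [Base ( [Ty [Pr [Pr [Base str]] * [Base bool]]] )]] => [Ty [Pr [Base bool]]]]

Ty
Pr => Ty
Pr * Base => Ty
Base * Base => Ty
str * Base => Ty
str * ( Ty ) => Ty
str * ( Pr ) => Ty
str * ( Pr * Base ) => Ty
str * ( Base * Base ) => Ty
str * ( str * Base ) => Ty
str * ( str * bool ) => Ty
str * ( str * bool ) => Pr
str * ( str * bool ) => Base
str * ( str * bool ) => bool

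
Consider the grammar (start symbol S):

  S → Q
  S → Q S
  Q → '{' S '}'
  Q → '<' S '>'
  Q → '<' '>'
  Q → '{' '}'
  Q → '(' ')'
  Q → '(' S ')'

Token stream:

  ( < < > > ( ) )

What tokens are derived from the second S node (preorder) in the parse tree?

< < > > ( )

[S [Q ( [S [Q < [S [Q < >]] >] [S [Q ( )]]] )]]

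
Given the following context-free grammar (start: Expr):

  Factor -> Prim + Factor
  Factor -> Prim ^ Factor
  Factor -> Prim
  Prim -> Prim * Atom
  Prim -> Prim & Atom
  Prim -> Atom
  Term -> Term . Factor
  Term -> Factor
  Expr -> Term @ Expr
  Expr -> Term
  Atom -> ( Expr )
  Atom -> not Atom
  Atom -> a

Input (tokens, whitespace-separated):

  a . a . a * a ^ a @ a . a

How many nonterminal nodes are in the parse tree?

[Expr [Term [Term [Term [Factor [Prim [Atom a]]]] . [Factor [Prim [Atom a]]]] . [Factor [Prim [Prim [Atom a]] * [Atom a]] ^ [Factor [Prim [Atom a]]]]] @ [Expr [Term [Term [Factor [Prim [Atom a]]]] . [Factor [Prim [Atom a]]]]]]

27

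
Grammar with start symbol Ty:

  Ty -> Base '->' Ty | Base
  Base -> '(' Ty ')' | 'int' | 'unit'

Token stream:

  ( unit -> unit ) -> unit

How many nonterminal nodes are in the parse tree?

[Ty [Base ( [Ty [Base unit] -> [Ty [Base unit]]] )] -> [Ty [Base unit]]]

8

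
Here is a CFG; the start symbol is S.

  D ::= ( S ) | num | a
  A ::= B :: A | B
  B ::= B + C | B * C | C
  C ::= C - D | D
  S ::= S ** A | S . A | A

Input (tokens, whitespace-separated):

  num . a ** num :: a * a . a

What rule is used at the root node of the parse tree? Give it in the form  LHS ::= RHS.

S ::= S . A

[S [S [S [S [A [B [C [D num]]]]] . [A [B [C [D a]]]]] ** [A [B [C [D num]]] :: [A [B [B [C [D a]]] * [C [D a]]]]]] . [A [B [C [D a]]]]]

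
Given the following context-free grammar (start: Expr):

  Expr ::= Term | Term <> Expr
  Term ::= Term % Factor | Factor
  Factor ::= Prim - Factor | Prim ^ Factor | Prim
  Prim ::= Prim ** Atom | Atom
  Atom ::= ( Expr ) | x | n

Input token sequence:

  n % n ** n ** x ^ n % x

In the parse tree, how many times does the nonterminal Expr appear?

1

[Expr [Term [Term [Term [Factor [Prim [Atom n]]]] % [Factor [Prim [Prim [Prim [Atom n]] ** [Atom n]] ** [Atom x]] ^ [Factor [Prim [Atom n]]]]] % [Factor [Prim [Atom x]]]]]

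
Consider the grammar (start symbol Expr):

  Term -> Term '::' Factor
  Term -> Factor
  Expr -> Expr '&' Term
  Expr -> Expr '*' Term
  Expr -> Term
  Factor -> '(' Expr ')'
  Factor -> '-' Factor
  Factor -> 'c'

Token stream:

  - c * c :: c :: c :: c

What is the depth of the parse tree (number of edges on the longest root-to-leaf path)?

6

[Expr [Expr [Term [Factor - [Factor c]]]] * [Term [Term [Term [Term [Factor c]] :: [Factor c]] :: [Factor c]] :: [Factor c]]]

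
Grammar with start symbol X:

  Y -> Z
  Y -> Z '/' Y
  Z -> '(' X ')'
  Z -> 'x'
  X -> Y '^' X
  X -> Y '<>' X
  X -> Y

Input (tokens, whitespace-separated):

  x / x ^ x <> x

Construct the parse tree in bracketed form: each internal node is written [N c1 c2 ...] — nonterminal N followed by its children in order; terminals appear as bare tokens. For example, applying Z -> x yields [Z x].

[X [Y [Z x] / [Y [Z x]]] ^ [X [Y [Z x]] <> [X [Y [Z x]]]]]

X
Y ^ X
Z / Y ^ X
x / Y ^ X
x / Z ^ X
x / x ^ X
x / x ^ Y <> X
x / x ^ Z <> X
x / x ^ x <> X
x / x ^ x <> Y
x / x ^ x <> Z
x / x ^ x <> x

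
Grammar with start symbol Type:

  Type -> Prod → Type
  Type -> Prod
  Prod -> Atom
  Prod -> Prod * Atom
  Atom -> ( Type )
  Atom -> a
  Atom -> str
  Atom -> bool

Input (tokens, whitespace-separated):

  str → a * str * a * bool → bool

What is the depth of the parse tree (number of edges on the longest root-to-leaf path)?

[Type [Prod [Atom str]] → [Type [Prod [Prod [Prod [Prod [Atom a]] * [Atom str]] * [Atom a]] * [Atom bool]] → [Type [Prod [Atom bool]]]]]

7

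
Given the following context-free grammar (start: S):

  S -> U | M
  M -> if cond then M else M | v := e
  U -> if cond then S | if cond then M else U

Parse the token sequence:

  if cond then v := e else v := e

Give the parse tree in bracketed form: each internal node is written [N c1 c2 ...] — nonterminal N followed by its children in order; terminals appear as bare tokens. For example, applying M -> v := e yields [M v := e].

S
M
if cond then M else M
if cond then v := e else M
if cond then v := e else v := e

[S [M if cond then [M v := e] else [M v := e]]]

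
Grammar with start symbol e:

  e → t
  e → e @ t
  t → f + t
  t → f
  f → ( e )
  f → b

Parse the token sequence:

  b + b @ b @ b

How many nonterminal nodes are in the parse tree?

11

[e [e [e [t [f b] + [t [f b]]]] @ [t [f b]]] @ [t [f b]]]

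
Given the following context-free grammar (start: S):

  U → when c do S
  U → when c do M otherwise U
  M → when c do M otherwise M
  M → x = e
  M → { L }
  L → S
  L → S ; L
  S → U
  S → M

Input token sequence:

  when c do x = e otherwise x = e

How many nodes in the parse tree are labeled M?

3

[S [M when c do [M x = e] otherwise [M x = e]]]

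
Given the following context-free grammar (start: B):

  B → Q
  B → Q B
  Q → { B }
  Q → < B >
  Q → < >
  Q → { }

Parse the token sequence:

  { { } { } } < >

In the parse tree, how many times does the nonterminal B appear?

[B [Q { [B [Q { }] [B [Q { }]]] }] [B [Q < >]]]

4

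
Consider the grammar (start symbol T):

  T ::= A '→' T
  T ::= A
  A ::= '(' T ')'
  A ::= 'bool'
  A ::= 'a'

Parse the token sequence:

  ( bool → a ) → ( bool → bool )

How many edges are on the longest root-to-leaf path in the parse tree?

[T [A ( [T [A bool] → [T [A a]]] )] → [T [A ( [T [A bool] → [T [A bool]]] )]]]

6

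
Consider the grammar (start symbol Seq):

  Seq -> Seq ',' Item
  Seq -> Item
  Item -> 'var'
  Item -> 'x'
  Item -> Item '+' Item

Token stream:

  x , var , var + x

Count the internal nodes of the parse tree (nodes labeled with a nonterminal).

[Seq [Seq [Seq [Item x]] , [Item var]] , [Item [Item var] + [Item x]]]

8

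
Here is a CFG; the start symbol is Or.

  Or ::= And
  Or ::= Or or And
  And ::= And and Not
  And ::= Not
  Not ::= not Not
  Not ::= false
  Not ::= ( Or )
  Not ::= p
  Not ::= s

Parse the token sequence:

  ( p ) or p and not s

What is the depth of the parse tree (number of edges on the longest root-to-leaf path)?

7

[Or [Or [And [Not ( [Or [And [Not p]]] )]]] or [And [And [Not p]] and [Not not [Not s]]]]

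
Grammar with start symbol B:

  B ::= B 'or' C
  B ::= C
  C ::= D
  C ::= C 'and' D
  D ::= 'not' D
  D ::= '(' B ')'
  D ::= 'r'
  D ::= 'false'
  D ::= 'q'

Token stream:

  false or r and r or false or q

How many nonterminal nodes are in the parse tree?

14

[B [B [B [B [C [D false]]] or [C [C [D r]] and [D r]]] or [C [D false]]] or [C [D q]]]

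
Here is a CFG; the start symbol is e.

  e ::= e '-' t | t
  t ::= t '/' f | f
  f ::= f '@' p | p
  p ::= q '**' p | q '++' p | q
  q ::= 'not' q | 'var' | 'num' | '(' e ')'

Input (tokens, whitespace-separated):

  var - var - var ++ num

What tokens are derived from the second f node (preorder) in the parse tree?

var

[e [e [e [t [f [p [q var]]]]] - [t [f [p [q var]]]]] - [t [f [p [q var] ++ [p [q num]]]]]]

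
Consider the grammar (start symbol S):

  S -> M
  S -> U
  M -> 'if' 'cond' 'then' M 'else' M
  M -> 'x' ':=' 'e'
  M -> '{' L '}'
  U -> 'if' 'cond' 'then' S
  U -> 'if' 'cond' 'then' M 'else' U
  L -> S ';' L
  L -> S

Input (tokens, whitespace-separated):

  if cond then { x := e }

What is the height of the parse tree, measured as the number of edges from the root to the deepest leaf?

[S [U if cond then [S [M { [L [S [M x := e]]] }]]]]

7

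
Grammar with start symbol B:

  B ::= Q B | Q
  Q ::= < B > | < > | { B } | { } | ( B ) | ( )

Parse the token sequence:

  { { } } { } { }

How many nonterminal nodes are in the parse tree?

[B [Q { [B [Q { }]] }] [B [Q { }] [B [Q { }]]]]

8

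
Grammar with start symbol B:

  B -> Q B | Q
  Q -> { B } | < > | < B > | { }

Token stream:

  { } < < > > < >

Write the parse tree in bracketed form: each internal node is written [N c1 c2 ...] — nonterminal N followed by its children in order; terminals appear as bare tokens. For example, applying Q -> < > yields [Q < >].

B
Q B
{ } B
{ } Q B
{ } < B > B
{ } < Q > B
{ } < < > > B
{ } < < > > Q
{ } < < > > < >

[B [Q { }] [B [Q < [B [Q < >]] >] [B [Q < >]]]]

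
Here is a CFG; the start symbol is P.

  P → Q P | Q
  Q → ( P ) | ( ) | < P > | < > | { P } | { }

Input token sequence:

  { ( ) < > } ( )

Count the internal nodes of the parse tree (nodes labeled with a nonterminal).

8

[P [Q { [P [Q ( )] [P [Q < >]]] }] [P [Q ( )]]]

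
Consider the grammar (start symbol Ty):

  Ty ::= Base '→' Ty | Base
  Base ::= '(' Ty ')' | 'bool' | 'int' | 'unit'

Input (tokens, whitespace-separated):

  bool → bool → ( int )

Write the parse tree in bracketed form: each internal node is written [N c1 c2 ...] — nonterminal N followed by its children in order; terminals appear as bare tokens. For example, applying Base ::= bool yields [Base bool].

[Ty [Base bool] → [Ty [Base bool] → [Ty [Base ( [Ty [Base int]] )]]]]

Ty
Base → Ty
bool → Ty
bool → Base → Ty
bool → bool → Ty
bool → bool → Base
bool → bool → ( Ty )
bool → bool → ( Base )
bool → bool → ( int )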